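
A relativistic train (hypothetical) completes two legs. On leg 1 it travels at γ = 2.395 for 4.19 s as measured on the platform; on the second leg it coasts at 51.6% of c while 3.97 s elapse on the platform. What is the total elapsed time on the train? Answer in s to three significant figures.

τ = 5.15 s

Leg 1: γ = 2.395; τ_1 = 4.19/2.395 = 1.749 s.
Leg 2: β = 0.516; γ = 1/√(1 − 0.516²) = 1/√0.7337 = 1.167; τ_2 = 3.97/1.167 = 3.401 s.
Total: 1.749 + 3.401 s.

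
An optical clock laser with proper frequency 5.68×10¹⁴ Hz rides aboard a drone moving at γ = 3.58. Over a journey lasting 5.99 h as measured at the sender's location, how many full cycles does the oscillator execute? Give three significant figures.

γ = 3.58
The oscillator's own cycle count is N = f × τ where τ is the proper time aboard the drone. τ = Δt/γ = 5.99/3.580 = 1.673 h = 6.023×10³ s.
N = 5.68×10¹⁴ × 6.023×10³ = 3.421×10¹⁸.

N = 3.42×10¹⁸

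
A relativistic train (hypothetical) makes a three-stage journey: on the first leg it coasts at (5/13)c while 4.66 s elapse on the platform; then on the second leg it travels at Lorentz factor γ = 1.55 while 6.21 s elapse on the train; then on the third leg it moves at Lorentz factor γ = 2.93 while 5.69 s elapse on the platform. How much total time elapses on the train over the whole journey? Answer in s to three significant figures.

τ = 12.5 s

Leg 1: γ = 1/√(1 − (5/13)²) = 13/12 ≈ 1.083; τ_1 = 4.66/1.083 = 4.302 s.
Leg 2: 6.21 s is already measured on the train.
Leg 3: γ = 2.93; τ_3 = 5.69/2.930 = 1.942 s.
Total: 4.302 + 6.210 + 1.942 s.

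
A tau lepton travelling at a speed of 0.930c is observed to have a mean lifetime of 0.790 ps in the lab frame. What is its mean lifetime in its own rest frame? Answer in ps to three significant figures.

γ = 1/√(1 − 0.930²) = 1/√0.1351 = 2.721
The lab-frame lifetime is the dilated interval; the proper lifetime is τ₀ = Δt/γ = 0.790/2.721 ps.

τ₀ = 0.290 ps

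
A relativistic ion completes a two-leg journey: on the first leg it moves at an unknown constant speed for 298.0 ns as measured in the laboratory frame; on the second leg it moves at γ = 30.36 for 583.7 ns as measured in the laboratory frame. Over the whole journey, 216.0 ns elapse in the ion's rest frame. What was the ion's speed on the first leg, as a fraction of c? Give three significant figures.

Leg 1: speed unknown; τ_1 = 298.0/γ_1.
Leg 2: γ = 30.36; τ_2 = 583.7/30.36 = 19.23 ns.
Total proper time: τ_1 + 19.23 = 216.0, so τ_1 = 216.0 − 19.23 = 196.8 ns.
γ_1 = 298.0/196.8 = 1.514; β = √(1 − 1/γ²) = √0.5640.

β = 0.751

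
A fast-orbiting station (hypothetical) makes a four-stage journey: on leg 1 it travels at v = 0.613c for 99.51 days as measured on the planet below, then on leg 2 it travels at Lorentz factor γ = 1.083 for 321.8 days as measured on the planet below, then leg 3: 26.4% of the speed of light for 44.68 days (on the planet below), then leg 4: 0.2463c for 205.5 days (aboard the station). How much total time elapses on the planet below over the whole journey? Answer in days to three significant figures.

Δt = 678 days

Leg 1: 99.51 days is already measured on the planet below.
Leg 2: 321.8 days is already measured on the planet below.
Leg 3: 44.68 days is already measured on the planet below.
Leg 4: γ = 1/√(1 − 0.2463²) = 1/√0.9393 = 1.032; Δt_4 = 1.032 × 205.5 = 212.0 days.
Total: 99.51 + 321.8 + 44.68 + 212.0 days.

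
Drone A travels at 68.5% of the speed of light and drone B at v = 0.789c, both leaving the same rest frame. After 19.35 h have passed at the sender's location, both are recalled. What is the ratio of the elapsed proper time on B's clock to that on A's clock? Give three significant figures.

A: β = 0.685; γ = 1/√(1 − 0.685²) = 1/√0.5308 = 1.373. B: γ = 1/√(1 − 0.789²) = 1/√0.3775 = 1.628.
τ_A/τ_B = γ_B/γ_A = 1.628/1.373 = 1.186, so τ_B/τ_A = 0.8433.

τ_B/τ_A = 0.843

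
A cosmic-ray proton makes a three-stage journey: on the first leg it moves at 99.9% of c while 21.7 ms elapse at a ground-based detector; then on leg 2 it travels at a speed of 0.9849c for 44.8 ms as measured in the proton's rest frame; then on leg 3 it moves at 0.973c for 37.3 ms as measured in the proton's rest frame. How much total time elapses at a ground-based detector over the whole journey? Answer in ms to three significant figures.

Leg 1: 21.7 ms is already measured at a ground-based detector.
Leg 2: γ = 1/√(1 − 0.9849²) = 1/√0.02997 = 5.776; Δt_2 = 5.776 × 44.8 = 258.8 ms.
Leg 3: γ = 1/√(1 − 0.973²) = 1/√0.05327 = 4.333; Δt_3 = 4.333 × 37.3 = 161.6 ms.
Total: 21.70 + 258.8 + 161.6 ms.

Δt = 442 ms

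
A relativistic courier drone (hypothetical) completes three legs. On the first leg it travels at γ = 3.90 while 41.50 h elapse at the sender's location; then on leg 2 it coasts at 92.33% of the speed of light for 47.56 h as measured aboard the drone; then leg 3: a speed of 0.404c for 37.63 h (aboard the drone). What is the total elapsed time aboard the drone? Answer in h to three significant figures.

Leg 1: γ = 3.90; τ_1 = 41.50/3.900 = 10.64 h.
Leg 2: 47.56 h is already measured aboard the drone.
Leg 3: 37.63 h is already measured aboard the drone.
Total: 10.64 + 47.56 + 37.63 h.

τ = 95.8 h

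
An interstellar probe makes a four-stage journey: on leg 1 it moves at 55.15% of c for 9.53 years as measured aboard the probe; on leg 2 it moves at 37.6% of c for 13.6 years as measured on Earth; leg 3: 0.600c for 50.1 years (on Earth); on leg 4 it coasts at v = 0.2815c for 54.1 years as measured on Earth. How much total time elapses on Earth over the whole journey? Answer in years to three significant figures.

Δt = 129 years

Leg 1: β = 0.5515; γ = 1/√(1 − 0.5515²) = 1/√0.6958 = 1.199; Δt_1 = 1.199 × 9.53 = 11.42 years.
Leg 2: 13.6 years is already measured on Earth.
Leg 3: 50.1 years is already measured on Earth.
Leg 4: 54.1 years is already measured on Earth.
Total: 11.42 + 13.60 + 50.10 + 54.10 years.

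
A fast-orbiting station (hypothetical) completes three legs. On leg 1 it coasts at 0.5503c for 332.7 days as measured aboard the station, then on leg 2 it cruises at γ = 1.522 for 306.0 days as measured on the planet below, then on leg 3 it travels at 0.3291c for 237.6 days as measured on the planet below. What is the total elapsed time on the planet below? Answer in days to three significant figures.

Leg 1: γ = 1/√(1 − 0.5503²) = 1/√0.6972 = 1.198; Δt_1 = 1.198 × 332.7 = 398.5 days.
Leg 2: 306.0 days is already measured on the planet below.
Leg 3: 237.6 days is already measured on the planet below.
Total: 398.5 + 306.0 + 237.6 days.

Δt = 942 days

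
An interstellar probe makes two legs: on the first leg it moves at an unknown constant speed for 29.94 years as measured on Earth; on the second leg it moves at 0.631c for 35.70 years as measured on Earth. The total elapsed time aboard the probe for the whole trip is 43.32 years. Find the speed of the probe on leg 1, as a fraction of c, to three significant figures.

Leg 1: speed unknown; τ_1 = 29.94/γ_1.
Leg 2: γ = 1/√(1 − 0.631²) = 1/√0.6018 = 1.289; τ_2 = 35.70/1.289 = 27.70 years.
Total proper time: τ_1 + 27.70 = 43.32, so τ_1 = 43.32 − 27.70 = 15.62 years.
γ_1 = 29.94/15.62 = 1.916; β = √(1 − 1/γ²) = √0.7277.

β = 0.853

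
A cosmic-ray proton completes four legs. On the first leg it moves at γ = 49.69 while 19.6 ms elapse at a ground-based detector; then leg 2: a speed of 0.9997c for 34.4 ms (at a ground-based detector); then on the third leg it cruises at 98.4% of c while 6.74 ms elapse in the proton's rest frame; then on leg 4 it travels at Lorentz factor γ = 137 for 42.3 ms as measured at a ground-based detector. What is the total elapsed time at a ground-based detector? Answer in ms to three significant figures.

Leg 1: 19.6 ms is already measured at a ground-based detector.
Leg 2: 34.4 ms is already measured at a ground-based detector.
Leg 3: β = 0.984; γ = 1/√(1 − 0.984²) = 1/√0.03174 = 5.613; Δt_3 = 5.613 × 6.74 = 37.83 ms.
Leg 4: 42.3 ms is already measured at a ground-based detector.
Total: 19.60 + 34.40 + 37.83 + 42.30 ms.

Δt = 134 ms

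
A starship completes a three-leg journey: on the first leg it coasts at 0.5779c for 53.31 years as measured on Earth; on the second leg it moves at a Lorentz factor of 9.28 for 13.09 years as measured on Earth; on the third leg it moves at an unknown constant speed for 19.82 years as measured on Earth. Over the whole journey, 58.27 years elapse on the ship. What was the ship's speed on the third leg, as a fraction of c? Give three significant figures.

β = 0.739

Leg 1: γ = 1/√(1 − 0.5779²) = 1/√0.6660 = 1.225; τ_1 = 53.31/1.225 = 43.51 years.
Leg 2: γ = 9.28; τ_2 = 13.09/9.280 = 1.411 years.
Leg 3: speed unknown; τ_3 = 19.82/γ_3.
Total proper time: 43.51 + 1.411 + τ_3 = 58.27, so τ_3 = 58.27 − 44.92 = 13.35 years.
γ_3 = 19.82/13.35 = 1.484; β = √(1 − 1/γ²) = √0.5461.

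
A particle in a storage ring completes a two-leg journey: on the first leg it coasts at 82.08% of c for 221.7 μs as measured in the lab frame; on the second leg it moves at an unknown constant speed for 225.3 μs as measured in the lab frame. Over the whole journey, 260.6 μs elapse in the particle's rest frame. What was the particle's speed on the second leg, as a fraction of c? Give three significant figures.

Leg 1: β = 0.8208; γ = 1/√(1 − 0.8208²) = 1/√0.3263 = 1.751; τ_1 = 221.7/1.751 = 126.6 μs.
Leg 2: speed unknown; τ_2 = 225.3/γ_2.
Total proper time: 126.6 + τ_2 = 260.6, so τ_2 = 260.6 − 126.6 = 134.0 μs.
γ_2 = 225.3/134.0 = 1.682; β = √(1 − 1/γ²) = √0.6465.

β = 0.804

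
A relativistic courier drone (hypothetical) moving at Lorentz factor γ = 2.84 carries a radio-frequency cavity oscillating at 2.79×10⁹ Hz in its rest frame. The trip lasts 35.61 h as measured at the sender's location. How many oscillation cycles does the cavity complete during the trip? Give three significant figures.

γ = 2.84
The oscillator's own cycle count is N = f × τ where τ is the proper time aboard the drone. τ = Δt/γ = 35.61/2.840 = 12.54 h = 4.514×10⁴ s.
N = 2.79×10⁹ × 4.514×10⁴ = 1.259×10¹⁴.

N = 1.26×10¹⁴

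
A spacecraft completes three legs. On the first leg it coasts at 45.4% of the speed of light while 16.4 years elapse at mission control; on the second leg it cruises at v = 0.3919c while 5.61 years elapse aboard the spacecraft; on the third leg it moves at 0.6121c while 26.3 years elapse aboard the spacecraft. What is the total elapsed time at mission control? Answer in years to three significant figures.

Δt = 55.8 years

Leg 1: 16.4 years is already measured at mission control.
Leg 2: γ = 1/√(1 − 0.3919²) = 1/√0.8464 = 1.087; Δt_2 = 1.087 × 5.61 = 6.098 years.
Leg 3: γ = 1/√(1 − 0.6121²) = 1/√0.6253 = 1.265; Δt_3 = 1.265 × 26.3 = 33.26 years.
Total: 16.40 + 6.098 + 33.26 years.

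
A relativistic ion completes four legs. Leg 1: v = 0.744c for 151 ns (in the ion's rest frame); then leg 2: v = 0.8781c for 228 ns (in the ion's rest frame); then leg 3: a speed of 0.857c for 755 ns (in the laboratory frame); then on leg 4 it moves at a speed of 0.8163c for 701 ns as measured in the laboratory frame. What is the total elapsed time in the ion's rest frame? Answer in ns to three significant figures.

Leg 1: 151 ns is already measured in the ion's rest frame.
Leg 2: 228 ns is already measured in the ion's rest frame.
Leg 3: γ = 1/√(1 − 0.857²) = 1/√0.2656 = 1.941; τ_3 = 755/1.941 = 389.1 ns.
Leg 4: γ = 1/√(1 − 0.8163²) = 1/√0.3337 = 1.731; τ_4 = 701/1.731 = 404.9 ns.
Total: 151.0 + 228.0 + 389.1 + 404.9 ns.

τ = 1170 ns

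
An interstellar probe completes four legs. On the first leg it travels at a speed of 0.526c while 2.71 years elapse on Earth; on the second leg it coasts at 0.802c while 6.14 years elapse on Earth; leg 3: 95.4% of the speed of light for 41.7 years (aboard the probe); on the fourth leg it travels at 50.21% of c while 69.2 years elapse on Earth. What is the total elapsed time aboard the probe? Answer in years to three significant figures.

Leg 1: γ = 1/√(1 − 0.526²) = 1/√0.7233 = 1.176; τ_1 = 2.71/1.176 = 2.305 years.
Leg 2: γ = 1/√(1 − 0.802²) = 1/√0.3568 = 1.674; τ_2 = 6.14/1.674 = 3.668 years.
Leg 3: 41.7 years is already measured aboard the probe.
Leg 4: β = 0.5021; γ = 1/√(1 − 0.5021²) = 1/√0.7479 = 1.156; τ_4 = 69.2/1.156 = 59.84 years.
Total: 2.305 + 3.668 + 41.70 + 59.84 years.

τ = 108 years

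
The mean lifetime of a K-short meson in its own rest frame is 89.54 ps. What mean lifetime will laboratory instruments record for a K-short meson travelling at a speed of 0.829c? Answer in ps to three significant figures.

γ = 1/√(1 − 0.829²) = 1/√0.3128 = 1.788
The rest-frame lifetime is the proper time; the lab measures the dilated interval Δt = γτ₀ = 1.788 × 89.54 ps.

Δt = 160 ps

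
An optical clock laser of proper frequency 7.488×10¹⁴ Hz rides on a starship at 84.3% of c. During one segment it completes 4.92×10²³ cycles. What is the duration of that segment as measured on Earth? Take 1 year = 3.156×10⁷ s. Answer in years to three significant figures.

β = 0.843; γ = 1/√(1 − 0.843²) = 1/√0.2894 = 1.859
Proper time for N cycles: τ = N/f = 4.92×10²³/(7.488×10¹⁴) = 6.571×10⁸ s = 20.82 years.
Lab-frame duration Δt = γτ = 1.859 × 20.82 = 38.70 years.

Δt = 38.7 years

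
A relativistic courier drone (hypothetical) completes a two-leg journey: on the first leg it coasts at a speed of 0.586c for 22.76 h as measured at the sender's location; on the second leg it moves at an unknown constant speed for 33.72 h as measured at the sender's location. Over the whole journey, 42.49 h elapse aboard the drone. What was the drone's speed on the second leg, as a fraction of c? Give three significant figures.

Leg 1: γ = 1/√(1 − 0.586²) = 1/√0.6566 = 1.234; τ_1 = 22.76/1.234 = 18.44 h.
Leg 2: speed unknown; τ_2 = 33.72/γ_2.
Total proper time: 18.44 + τ_2 = 42.49, so τ_2 = 42.49 − 18.44 = 24.05 h.
γ_2 = 33.72/24.05 = 1.402; β = √(1 − 1/γ²) = √0.4914.

β = 0.701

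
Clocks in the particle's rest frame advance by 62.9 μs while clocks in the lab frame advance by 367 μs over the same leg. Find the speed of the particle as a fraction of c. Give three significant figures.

The proper time is measured in the particle's rest frame (both events occur at the particle's location); Δt is measured in the lab frame. γ = Δt/τ = 367/62.9 = 5.835.
β = √(1 − 1/γ²) = √(1 − 0.02937) = √0.9706

β = 0.985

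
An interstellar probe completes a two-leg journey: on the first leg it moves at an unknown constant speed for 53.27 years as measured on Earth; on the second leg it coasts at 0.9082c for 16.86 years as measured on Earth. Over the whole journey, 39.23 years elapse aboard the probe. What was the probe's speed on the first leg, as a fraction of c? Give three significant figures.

β = 0.797

Leg 1: speed unknown; τ_1 = 53.27/γ_1.
Leg 2: γ = 1/√(1 − 0.9082²) = 1/√0.1752 = 2.389; τ_2 = 16.86/2.389 = 7.057 years.
Total proper time: τ_1 + 7.057 = 39.23, so τ_1 = 39.23 − 7.057 = 32.17 years.
γ_1 = 53.27/32.17 = 1.656; β = √(1 − 1/γ²) = √0.6352.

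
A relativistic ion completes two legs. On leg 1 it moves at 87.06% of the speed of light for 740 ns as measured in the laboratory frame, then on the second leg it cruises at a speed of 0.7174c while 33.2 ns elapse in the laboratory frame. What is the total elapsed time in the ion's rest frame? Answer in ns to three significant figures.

τ = 387 ns

Leg 1: β = 0.8706; γ = 1/√(1 − 0.8706²) = 1/√0.2421 = 2.033; τ_1 = 740/2.033 = 364.1 ns.
Leg 2: γ = 1/√(1 − 0.7174²) = 1/√0.4853 = 1.435; τ_2 = 33.2/1.435 = 23.13 ns.
Total: 364.1 + 23.13 ns.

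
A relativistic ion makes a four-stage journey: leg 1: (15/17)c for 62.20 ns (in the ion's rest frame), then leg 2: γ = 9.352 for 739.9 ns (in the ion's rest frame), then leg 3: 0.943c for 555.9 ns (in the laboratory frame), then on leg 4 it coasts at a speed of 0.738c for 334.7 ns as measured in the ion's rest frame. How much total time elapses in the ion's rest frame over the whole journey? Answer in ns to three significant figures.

τ = 1320 ns

Leg 1: 62.20 ns is already measured in the ion's rest frame.
Leg 2: 739.9 ns is already measured in the ion's rest frame.
Leg 3: γ = 1/√(1 − 0.943²) = 1/√0.1108 = 3.005; τ_3 = 555.9/3.005 = 185.0 ns.
Leg 4: 334.7 ns is already measured in the ion's rest frame.
Total: 62.20 + 739.9 + 185.0 + 334.7 ns.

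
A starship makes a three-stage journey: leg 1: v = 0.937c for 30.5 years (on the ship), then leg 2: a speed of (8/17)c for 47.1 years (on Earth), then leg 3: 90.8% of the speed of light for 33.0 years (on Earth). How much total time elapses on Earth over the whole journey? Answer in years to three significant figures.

Δt = 167 years

Leg 1: γ = 1/√(1 − 0.937²) = 1/√0.1220 = 2.863; Δt_1 = 2.863 × 30.5 = 87.31 years.
Leg 2: 47.1 years is already measured on Earth.
Leg 3: 33.0 years is already measured on Earth.
Total: 87.31 + 47.10 + 33.00 years.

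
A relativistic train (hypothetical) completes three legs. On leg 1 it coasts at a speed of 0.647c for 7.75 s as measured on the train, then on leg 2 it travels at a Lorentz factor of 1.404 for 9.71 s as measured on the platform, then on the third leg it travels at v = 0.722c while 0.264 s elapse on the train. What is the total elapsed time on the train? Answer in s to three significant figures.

τ = 14.9 s

Leg 1: 7.75 s is already measured on the train.
Leg 2: γ = 1.404; τ_2 = 9.71/1.404 = 6.916 s.
Leg 3: 0.264 s is already measured on the train.
Total: 7.750 + 6.916 + 0.2640 s.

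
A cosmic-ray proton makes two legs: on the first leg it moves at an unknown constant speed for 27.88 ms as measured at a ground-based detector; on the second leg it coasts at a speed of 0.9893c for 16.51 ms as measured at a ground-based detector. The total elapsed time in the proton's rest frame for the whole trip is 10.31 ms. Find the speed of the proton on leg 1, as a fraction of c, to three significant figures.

β = 0.959

Leg 1: speed unknown; τ_1 = 27.88/γ_1.
Leg 2: γ = 1/√(1 − 0.9893²) = 1/√0.02129 = 6.854; τ_2 = 16.51/6.854 = 2.409 ms.
Total proper time: τ_1 + 2.409 = 10.31, so τ_1 = 10.31 − 2.409 = 7.901 ms.
γ_1 = 27.88/7.901 = 3.529; β = √(1 − 1/γ²) = √0.9197.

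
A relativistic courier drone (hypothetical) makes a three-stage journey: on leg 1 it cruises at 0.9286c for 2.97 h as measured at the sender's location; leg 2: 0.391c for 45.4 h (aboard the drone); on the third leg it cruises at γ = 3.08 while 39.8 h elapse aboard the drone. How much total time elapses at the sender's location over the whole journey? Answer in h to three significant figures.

Δt = 175 h

Leg 1: 2.97 h is already measured at the sender's location.
Leg 2: γ = 1/√(1 − 0.391²) = 1/√0.8471 = 1.086; Δt_2 = 1.086 × 45.4 = 49.33 h.
Leg 3: γ = 3.08; Δt_3 = 3.080 × 39.8 = 122.6 h.
Total: 2.970 + 49.33 + 122.6 h.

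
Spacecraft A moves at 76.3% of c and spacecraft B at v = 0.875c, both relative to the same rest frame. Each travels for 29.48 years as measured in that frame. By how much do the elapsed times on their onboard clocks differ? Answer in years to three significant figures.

A: β = 0.763; γ = 1/√(1 − 0.763²) = 1/√0.4178 = 1.547; τ_A = 29.48/1.547 = 19.06 years.
B: γ = 1/√(1 − 0.875²) = 1/√0.2344 = 2.066; τ_B = 29.48/2.066 = 14.27 years.

|τ_A − τ_B| = 4.78 years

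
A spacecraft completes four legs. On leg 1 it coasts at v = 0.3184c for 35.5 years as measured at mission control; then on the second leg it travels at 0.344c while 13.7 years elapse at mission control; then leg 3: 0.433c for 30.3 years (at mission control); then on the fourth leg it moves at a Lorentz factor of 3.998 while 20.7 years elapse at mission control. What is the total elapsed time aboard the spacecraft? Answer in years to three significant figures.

Leg 1: γ = 1/√(1 − 0.3184²) = 1/√0.8986 = 1.055; τ_1 = 35.5/1.055 = 33.65 years.
Leg 2: γ = 1/√(1 − 0.344²) = 1/√0.8817 = 1.065; τ_2 = 13.7/1.065 = 12.86 years.
Leg 3: γ = 1/√(1 − 0.433²) = 1/√0.8125 = 1.109; τ_3 = 30.3/1.109 = 27.31 years.
Leg 4: γ = 3.998; τ_4 = 20.7/3.998 = 5.178 years.
Total: 33.65 + 12.86 + 27.31 + 5.178 years.

τ = 79.0 years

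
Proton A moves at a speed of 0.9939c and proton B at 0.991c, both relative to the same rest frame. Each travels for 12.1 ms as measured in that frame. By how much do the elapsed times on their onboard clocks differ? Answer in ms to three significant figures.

A: γ = 1/√(1 − 0.9939²) = 1/√0.01216 = 9.067; τ_A = 12.1/9.067 = 1.334 ms.
B: γ = 1/√(1 − 0.991²) = 1/√0.01792 = 7.470; τ_B = 12.1/7.470 = 1.620 ms.

|τ_A − τ_B| = 0.285 ms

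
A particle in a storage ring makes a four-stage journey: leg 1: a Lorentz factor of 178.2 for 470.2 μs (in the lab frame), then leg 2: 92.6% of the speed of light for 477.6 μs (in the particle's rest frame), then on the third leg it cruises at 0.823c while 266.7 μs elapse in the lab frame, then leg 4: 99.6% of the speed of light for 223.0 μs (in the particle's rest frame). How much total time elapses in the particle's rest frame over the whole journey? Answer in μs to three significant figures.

τ = 855 μs

Leg 1: γ = 178.2; τ_1 = 470.2/178.2 = 2.639 μs.
Leg 2: 477.6 μs is already measured in the particle's rest frame.
Leg 3: γ = 1/√(1 − 0.823²) = 1/√0.3227 = 1.760; τ_3 = 266.7/1.760 = 151.5 μs.
Leg 4: 223.0 μs is already measured in the particle's rest frame.
Total: 2.639 + 477.6 + 151.5 + 223.0 μs.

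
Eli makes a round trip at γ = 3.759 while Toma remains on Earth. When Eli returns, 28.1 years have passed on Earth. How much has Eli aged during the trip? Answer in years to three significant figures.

τ = 7.48 years

γ = 3.759
Eli's clock measures proper time along the trip: τ = Δt/γ = 28.1/3.759 years.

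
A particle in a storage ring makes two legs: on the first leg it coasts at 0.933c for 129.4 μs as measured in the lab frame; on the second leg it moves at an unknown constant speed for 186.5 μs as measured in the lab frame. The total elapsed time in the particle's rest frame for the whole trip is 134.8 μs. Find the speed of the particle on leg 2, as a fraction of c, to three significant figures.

β = 0.881

Leg 1: γ = 1/√(1 − 0.933²) = 1/√0.1295 = 2.779; τ_1 = 129.4/2.779 = 46.57 μs.
Leg 2: speed unknown; τ_2 = 186.5/γ_2.
Total proper time: 46.57 + τ_2 = 134.8, so τ_2 = 134.8 − 46.57 = 88.23 μs.
γ_2 = 186.5/88.23 = 2.114; β = √(1 − 1/γ²) = √0.7762.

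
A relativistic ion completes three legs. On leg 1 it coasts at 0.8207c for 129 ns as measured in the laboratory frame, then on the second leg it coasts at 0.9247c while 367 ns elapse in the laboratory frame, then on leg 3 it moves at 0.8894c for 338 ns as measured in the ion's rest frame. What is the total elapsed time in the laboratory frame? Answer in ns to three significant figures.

Leg 1: 129 ns is already measured in the laboratory frame.
Leg 2: 367 ns is already measured in the laboratory frame.
Leg 3: γ = 1/√(1 − 0.8894²) = 1/√0.2090 = 2.188; Δt_3 = 2.188 × 338 = 739.4 ns.
Total: 129.0 + 367.0 + 739.4 ns.

Δt = 1240 ns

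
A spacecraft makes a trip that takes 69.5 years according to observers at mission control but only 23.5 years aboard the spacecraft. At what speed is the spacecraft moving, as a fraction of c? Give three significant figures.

The proper time is measured aboard the spacecraft (both events occur at the spacecraft's location); Δt is measured at mission control. γ = Δt/τ = 69.5/23.5 = 2.957.
β = √(1 − 1/γ²) = √(1 − 0.1143) = √0.8857

v = 0.941c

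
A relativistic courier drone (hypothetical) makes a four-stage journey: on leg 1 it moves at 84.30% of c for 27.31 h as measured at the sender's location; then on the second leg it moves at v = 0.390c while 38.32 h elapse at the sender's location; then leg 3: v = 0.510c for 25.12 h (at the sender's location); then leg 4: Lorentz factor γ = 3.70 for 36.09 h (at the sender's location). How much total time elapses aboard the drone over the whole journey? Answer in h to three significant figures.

τ = 81.3 h

Leg 1: β = 0.8430; γ = 1/√(1 − 0.8430²) = 1/√0.2894 = 1.859; τ_1 = 27.31/1.859 = 14.69 h.
Leg 2: γ = 1/√(1 − 0.390²) = 1/√0.8479 = 1.086; τ_2 = 38.32/1.086 = 35.29 h.
Leg 3: γ = 1/√(1 − 0.510²) = 1/√0.7399 = 1.163; τ_3 = 25.12/1.163 = 21.61 h.
Leg 4: γ = 3.70; τ_4 = 36.09/3.700 = 9.754 h.
Total: 14.69 + 35.29 + 21.61 + 9.754 h.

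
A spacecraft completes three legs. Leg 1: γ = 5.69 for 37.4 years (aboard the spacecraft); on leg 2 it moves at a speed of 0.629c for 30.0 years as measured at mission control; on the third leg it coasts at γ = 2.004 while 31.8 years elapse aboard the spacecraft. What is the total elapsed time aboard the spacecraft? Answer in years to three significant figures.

τ = 92.5 years

Leg 1: 37.4 years is already measured aboard the spacecraft.
Leg 2: γ = 1/√(1 − 0.629²) = 1/√0.6044 = 1.286; τ_2 = 30.0/1.286 = 23.32 years.
Leg 3: 31.8 years is already measured aboard the spacecraft.
Total: 37.40 + 23.32 + 31.80 years.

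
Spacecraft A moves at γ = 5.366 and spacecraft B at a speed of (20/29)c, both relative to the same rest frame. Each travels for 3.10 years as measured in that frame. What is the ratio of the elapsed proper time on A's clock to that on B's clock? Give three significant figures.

τ_A/τ_B = 0.257

A: γ = 5.366. B: γ = 1/√(1 − (20/29)²) = 29/21 ≈ 1.381.
τ_A/τ_B = γ_B/γ_A = 1.381/5.366 = 0.2574, so τ_A/τ_B = 0.2574.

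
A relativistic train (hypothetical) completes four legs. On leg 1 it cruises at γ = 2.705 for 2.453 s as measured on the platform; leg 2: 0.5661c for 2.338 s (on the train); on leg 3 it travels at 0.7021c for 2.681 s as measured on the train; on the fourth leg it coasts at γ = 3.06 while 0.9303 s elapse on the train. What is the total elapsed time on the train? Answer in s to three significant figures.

Leg 1: γ = 2.705; τ_1 = 2.453/2.705 = 0.9068 s.
Leg 2: 2.338 s is already measured on the train.
Leg 3: 2.681 s is already measured on the train.
Leg 4: 0.9303 s is already measured on the train.
Total: 0.9068 + 2.338 + 2.681 + 0.9303 s.

τ = 6.86 s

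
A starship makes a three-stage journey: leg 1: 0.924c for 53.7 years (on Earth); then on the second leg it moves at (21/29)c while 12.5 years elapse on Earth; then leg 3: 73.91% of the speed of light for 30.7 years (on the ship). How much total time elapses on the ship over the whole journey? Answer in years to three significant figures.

τ = 59.9 years

Leg 1: γ = 1/√(1 − 0.924²) = 1/√0.1462 = 2.615; τ_1 = 53.7/2.615 = 20.53 years.
Leg 2: γ = 1/√(1 − (21/29)²) = 29/20 = 1.450; τ_2 = 12.5/1.450 = 8.621 years.
Leg 3: 30.7 years is already measured on the ship.
Total: 20.53 + 8.621 + 30.70 years.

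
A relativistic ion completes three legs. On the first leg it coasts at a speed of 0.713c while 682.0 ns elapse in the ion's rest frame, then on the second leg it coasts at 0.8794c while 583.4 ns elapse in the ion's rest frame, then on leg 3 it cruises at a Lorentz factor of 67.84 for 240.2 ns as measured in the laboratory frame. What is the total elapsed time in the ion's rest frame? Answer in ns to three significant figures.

τ = 1270 ns

Leg 1: 682.0 ns is already measured in the ion's rest frame.
Leg 2: 583.4 ns is already measured in the ion's rest frame.
Leg 3: γ = 67.84; τ_3 = 240.2/67.84 = 3.541 ns.
Total: 682.0 + 583.4 + 3.541 ns.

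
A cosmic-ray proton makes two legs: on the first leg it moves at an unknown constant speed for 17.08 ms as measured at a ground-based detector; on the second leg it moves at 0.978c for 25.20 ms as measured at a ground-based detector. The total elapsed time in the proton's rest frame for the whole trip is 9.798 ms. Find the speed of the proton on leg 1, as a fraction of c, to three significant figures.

β = 0.964

Leg 1: speed unknown; τ_1 = 17.08/γ_1.
Leg 2: γ = 1/√(1 − 0.978²) = 1/√0.04352 = 4.794; τ_2 = 25.20/4.794 = 5.257 ms.
Total proper time: τ_1 + 5.257 = 9.798, so τ_1 = 9.798 − 5.257 = 4.541 ms.
γ_1 = 17.08/4.541 = 3.761; β = √(1 − 1/γ²) = √0.9293.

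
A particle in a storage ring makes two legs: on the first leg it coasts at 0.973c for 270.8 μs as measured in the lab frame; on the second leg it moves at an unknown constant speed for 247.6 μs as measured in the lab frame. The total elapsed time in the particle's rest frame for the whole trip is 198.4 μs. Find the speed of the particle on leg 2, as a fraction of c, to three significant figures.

Leg 1: γ = 1/√(1 − 0.973²) = 1/√0.05327 = 4.333; τ_1 = 270.8/4.333 = 62.50 μs.
Leg 2: speed unknown; τ_2 = 247.6/γ_2.
Total proper time: 62.50 + τ_2 = 198.4, so τ_2 = 198.4 − 62.50 = 135.9 μs.
γ_2 = 247.6/135.9 = 1.822; β = √(1 − 1/γ²) = √0.6988.

β = 0.836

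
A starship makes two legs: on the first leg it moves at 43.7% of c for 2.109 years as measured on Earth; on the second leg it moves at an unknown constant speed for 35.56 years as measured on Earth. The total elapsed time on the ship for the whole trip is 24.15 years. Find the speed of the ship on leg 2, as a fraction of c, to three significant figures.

β = 0.780

Leg 1: β = 0.437; γ = 1/√(1 − 0.437²) = 1/√0.8090 = 1.112; τ_1 = 2.109/1.112 = 1.897 years.
Leg 2: speed unknown; τ_2 = 35.56/γ_2.
Total proper time: 1.897 + τ_2 = 24.15, so τ_2 = 24.15 − 1.897 = 22.25 years.
γ_2 = 35.56/22.25 = 1.598; β = √(1 − 1/γ²) = √0.6084.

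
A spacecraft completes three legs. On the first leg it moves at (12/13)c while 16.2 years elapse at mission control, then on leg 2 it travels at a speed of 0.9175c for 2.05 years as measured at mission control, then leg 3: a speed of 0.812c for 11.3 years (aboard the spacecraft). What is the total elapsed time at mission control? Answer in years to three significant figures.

Leg 1: 16.2 years is already measured at mission control.
Leg 2: 2.05 years is already measured at mission control.
Leg 3: γ = 1/√(1 − 0.812²) = 1/√0.3407 = 1.713; Δt_3 = 1.713 × 11.3 = 19.36 years.
Total: 16.20 + 2.050 + 19.36 years.

Δt = 37.6 years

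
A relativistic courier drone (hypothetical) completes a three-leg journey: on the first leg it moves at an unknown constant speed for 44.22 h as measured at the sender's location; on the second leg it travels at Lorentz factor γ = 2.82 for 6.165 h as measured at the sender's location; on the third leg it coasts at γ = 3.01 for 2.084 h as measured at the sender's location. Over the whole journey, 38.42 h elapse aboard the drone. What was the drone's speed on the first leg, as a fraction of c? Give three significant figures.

Leg 1: speed unknown; τ_1 = 44.22/γ_1.
Leg 2: γ = 2.82; τ_2 = 6.165/2.820 = 2.186 h.
Leg 3: γ = 3.01; τ_3 = 2.084/3.010 = 0.6924 h.
Total proper time: τ_1 + 2.186 + 0.6924 = 38.42, so τ_1 = 38.42 − 2.879 = 35.54 h.
γ_1 = 44.22/35.54 = 1.244; β = √(1 − 1/γ²) = √0.3540.

β = 0.595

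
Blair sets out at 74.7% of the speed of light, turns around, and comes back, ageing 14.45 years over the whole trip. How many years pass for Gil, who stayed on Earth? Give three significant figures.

β = 0.747; γ = 1/√(1 − 0.747²) = 1/√0.4420 = 1.504
Earth-frame duration is the dilated interval: Δt = γτ = 1.504 × 14.45 years.

Δt = 21.7 years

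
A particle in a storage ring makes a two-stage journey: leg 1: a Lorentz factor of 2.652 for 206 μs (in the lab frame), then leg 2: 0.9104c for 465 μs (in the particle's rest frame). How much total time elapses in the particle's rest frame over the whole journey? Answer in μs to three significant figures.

τ = 543 μs

Leg 1: γ = 2.652; τ_1 = 206/2.652 = 77.68 μs.
Leg 2: 465 μs is already measured in the particle's rest frame.
Total: 77.68 + 465.0 μs.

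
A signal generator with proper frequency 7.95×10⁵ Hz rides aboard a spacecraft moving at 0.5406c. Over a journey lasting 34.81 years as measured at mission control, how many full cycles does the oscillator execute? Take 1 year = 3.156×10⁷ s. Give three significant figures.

N = 7.35×10¹⁴

γ = 1/√(1 − 0.5406²) = 1/√0.7078 = 1.189
The oscillator's own cycle count is N = f × τ where τ is the proper time aboard the spacecraft. τ = Δt/γ = 34.81/1.189 = 29.28 years = 9.242×10⁸ s.
N = 7.95×10⁵ × 9.242×10⁸ = 7.348×10¹⁴.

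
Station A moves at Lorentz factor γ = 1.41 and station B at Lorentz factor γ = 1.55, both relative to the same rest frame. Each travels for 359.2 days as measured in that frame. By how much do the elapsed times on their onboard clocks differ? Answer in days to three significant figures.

|τ_A − τ_B| = 23.0 days

A: γ = 1.41; τ_A = 359.2/1.410 = 254.8 days.
B: γ = 1.55; τ_B = 359.2/1.550 = 231.7 days.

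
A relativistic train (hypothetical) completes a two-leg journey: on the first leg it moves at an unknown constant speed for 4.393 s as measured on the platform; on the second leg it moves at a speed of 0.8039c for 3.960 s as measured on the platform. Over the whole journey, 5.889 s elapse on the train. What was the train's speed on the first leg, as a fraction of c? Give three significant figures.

β = 0.594

Leg 1: speed unknown; τ_1 = 4.393/γ_1.
Leg 2: γ = 1/√(1 − 0.8039²) = 1/√0.3537 = 1.681; τ_2 = 3.960/1.681 = 2.355 s.
Total proper time: τ_1 + 2.355 = 5.889, so τ_1 = 5.889 − 2.355 = 3.534 s.
γ_1 = 4.393/3.534 = 1.243; β = √(1 − 1/γ²) = √0.3529.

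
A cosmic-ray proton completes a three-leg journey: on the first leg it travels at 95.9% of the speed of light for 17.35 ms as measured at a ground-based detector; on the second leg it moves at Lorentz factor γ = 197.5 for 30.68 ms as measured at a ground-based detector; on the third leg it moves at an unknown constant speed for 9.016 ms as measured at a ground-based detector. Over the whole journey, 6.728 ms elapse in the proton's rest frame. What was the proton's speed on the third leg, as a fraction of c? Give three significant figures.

β = 0.983

Leg 1: β = 0.959; γ = 1/√(1 − 0.959²) = 1/√0.08032 = 3.529; τ_1 = 17.35/3.529 = 4.917 ms.
Leg 2: γ = 197.5; τ_2 = 30.68/197.5 = 0.1553 ms.
Leg 3: speed unknown; τ_3 = 9.016/γ_3.
Total proper time: 4.917 + 0.1553 + τ_3 = 6.728, so τ_3 = 6.728 − 5.072 = 1.656 ms.
γ_3 = 9.016/1.656 = 5.446; β = √(1 − 1/γ²) = √0.9663.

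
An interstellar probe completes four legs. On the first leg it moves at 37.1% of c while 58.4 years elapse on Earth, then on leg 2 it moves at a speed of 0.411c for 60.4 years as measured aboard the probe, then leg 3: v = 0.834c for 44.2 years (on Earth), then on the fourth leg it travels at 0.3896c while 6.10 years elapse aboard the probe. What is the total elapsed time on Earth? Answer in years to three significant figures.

Δt = 175 years

Leg 1: 58.4 years is already measured on Earth.
Leg 2: γ = 1/√(1 − 0.411²) = 1/√0.8311 = 1.097; Δt_2 = 1.097 × 60.4 = 66.25 years.
Leg 3: 44.2 years is already measured on Earth.
Leg 4: γ = 1/√(1 − 0.3896²) = 1/√0.8482 = 1.086; Δt_4 = 1.086 × 6.10 = 6.623 years.
Total: 58.40 + 66.25 + 44.20 + 6.623 years.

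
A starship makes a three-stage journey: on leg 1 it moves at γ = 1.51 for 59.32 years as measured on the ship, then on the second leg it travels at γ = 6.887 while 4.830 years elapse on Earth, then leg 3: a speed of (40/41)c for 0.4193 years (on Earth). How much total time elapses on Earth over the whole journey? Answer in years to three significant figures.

Δt = 94.8 years

Leg 1: γ = 1.51; Δt_1 = 1.510 × 59.32 = 89.57 years.
Leg 2: 4.830 years is already measured on Earth.
Leg 3: 0.4193 years is already measured on Earth.
Total: 89.57 + 4.830 + 0.4193 years.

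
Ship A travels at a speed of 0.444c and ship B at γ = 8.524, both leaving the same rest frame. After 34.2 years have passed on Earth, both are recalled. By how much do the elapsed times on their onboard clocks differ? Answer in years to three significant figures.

|τ_A − τ_B| = 26.6 years

A: γ = 1/√(1 − 0.444²) = 1/√0.8029 = 1.116; τ_A = 34.2/1.116 = 30.64 years.
B: γ = 8.524; τ_B = 34.2/8.524 = 4.012 years.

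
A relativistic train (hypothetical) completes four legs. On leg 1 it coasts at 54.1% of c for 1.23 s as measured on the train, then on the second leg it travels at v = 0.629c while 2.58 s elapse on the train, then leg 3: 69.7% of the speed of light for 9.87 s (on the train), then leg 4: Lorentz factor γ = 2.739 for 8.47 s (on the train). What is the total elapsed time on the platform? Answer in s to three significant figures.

Leg 1: β = 0.541; γ = 1/√(1 − 0.541²) = 1/√0.7073 = 1.189; Δt_1 = 1.189 × 1.23 = 1.463 s.
Leg 2: γ = 1/√(1 − 0.629²) = 1/√0.6044 = 1.286; Δt_2 = 1.286 × 2.58 = 3.319 s.
Leg 3: β = 0.697; γ = 1/√(1 − 0.697²) = 1/√0.5142 = 1.395; Δt_3 = 1.395 × 9.87 = 13.76 s.
Leg 4: γ = 2.739; Δt_4 = 2.739 × 8.47 = 23.20 s.
Total: 1.463 + 3.319 + 13.76 + 23.20 s.

Δt = 41.7 s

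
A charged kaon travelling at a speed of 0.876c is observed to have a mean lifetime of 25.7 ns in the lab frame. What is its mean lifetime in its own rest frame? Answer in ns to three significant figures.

τ₀ = 12.4 ns

γ = 1/√(1 − 0.876²) = 1/√0.2326 = 2.073
The lab-frame lifetime is the dilated interval; the proper lifetime is τ₀ = Δt/γ = 25.7/2.073 ns.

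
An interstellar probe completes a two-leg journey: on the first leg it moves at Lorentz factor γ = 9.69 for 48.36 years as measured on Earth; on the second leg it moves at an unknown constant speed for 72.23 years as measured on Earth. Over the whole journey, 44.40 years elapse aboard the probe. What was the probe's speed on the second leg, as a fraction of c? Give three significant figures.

β = 0.838

Leg 1: γ = 9.69; τ_1 = 48.36/9.690 = 4.991 years.
Leg 2: speed unknown; τ_2 = 72.23/γ_2.
Total proper time: 4.991 + τ_2 = 44.40, so τ_2 = 44.40 − 4.991 = 39.41 years.
γ_2 = 72.23/39.41 = 1.833; β = √(1 − 1/γ²) = √0.7023.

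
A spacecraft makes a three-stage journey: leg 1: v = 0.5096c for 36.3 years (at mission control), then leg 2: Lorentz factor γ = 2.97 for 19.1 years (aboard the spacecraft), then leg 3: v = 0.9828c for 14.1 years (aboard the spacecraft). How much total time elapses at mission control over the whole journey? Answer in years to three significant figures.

Δt = 169 years

Leg 1: 36.3 years is already measured at mission control.
Leg 2: γ = 2.97; Δt_2 = 2.970 × 19.1 = 56.73 years.
Leg 3: γ = 1/√(1 − 0.9828²) = 1/√0.03410 = 5.415; Δt_3 = 5.415 × 14.1 = 76.35 years.
Total: 36.30 + 56.73 + 76.35 years.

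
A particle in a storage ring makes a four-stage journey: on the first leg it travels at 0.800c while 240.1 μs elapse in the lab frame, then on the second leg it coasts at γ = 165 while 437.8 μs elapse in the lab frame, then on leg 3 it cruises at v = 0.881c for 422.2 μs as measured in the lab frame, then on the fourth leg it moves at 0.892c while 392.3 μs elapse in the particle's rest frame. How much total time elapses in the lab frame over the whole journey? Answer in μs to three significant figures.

Leg 1: 240.1 μs is already measured in the lab frame.
Leg 2: 437.8 μs is already measured in the lab frame.
Leg 3: 422.2 μs is already measured in the lab frame.
Leg 4: γ = 1/√(1 − 0.892²) = 1/√0.2043 = 2.212; Δt_4 = 2.212 × 392.3 = 867.9 μs.
Total: 240.1 + 437.8 + 422.2 + 867.9 μs.

Δt = 1970 μs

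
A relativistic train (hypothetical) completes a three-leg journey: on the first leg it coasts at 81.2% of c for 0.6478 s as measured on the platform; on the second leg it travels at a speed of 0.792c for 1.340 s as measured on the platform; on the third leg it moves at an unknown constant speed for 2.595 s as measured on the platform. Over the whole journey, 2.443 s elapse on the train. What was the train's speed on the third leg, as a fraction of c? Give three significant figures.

Leg 1: β = 0.812; γ = 1/√(1 − 0.812²) = 1/√0.3407 = 1.713; τ_1 = 0.6478/1.713 = 0.3781 s.
Leg 2: γ = 1/√(1 − 0.792²) = 1/√0.3727 = 1.638; τ_2 = 1.340/1.638 = 0.8181 s.
Leg 3: speed unknown; τ_3 = 2.595/γ_3.
Total proper time: 0.3781 + 0.8181 + τ_3 = 2.443, so τ_3 = 2.443 − 1.196 = 1.247 s.
γ_3 = 2.595/1.247 = 2.081; β = √(1 − 1/γ²) = √0.7692.

β = 0.877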